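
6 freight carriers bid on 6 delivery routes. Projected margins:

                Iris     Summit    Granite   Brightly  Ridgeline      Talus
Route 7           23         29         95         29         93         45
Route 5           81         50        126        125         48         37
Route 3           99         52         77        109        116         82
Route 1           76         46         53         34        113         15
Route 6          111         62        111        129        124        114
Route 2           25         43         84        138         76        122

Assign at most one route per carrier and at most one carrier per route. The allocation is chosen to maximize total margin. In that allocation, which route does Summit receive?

Optimal: Iris→Route 3 ($99k), Summit→Route 7 ($29k), Granite→Route 5 ($126k), Brightly→Route 2 ($138k), Ridgeline→Route 1 ($113k), Talus→Route 6 ($114k) — total 99+29+126+138+113+114 = $619k.
Column-greedy (each route in turn goes to its best remaining carrier) gives $569k, worse by 50.
Checked against all permutations: $619k is optimal.
Summit's own top route is Route 6 ($62k), but forcing Summit→Route 6 and reassigning the rest optimally gives only $616k — worse by 3.

Summit receives Route 7.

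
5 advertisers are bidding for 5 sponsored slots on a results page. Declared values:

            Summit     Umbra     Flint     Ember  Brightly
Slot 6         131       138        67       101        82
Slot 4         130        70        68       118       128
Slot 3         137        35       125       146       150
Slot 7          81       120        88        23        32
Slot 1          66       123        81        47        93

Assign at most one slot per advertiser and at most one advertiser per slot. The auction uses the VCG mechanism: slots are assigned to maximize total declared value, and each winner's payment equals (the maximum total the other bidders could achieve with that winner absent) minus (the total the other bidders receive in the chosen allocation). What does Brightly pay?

Efficient allocation: Summit→Slot 6 ($131), Umbra→Slot 1 ($123), Flint→Slot 7 ($88), Ember→Slot 3 ($146), Brightly→Slot 4 ($128); total welfare W = $616.
Brightly receives Slot 4 at value $128, so the others get W − 128 = $488.
Without Brightly: best allocation of the remaining 4 bidders over all 5 slots is Summit→Slot 4 ($130), Umbra→Slot 6 ($138), Flint→Slot 7 ($88), Ember→Slot 3 ($146), total $502.
VCG payment = (others' best without Brightly) − (others' welfare with Brightly) = 502 − 488 = $14.

Brightly pays $14.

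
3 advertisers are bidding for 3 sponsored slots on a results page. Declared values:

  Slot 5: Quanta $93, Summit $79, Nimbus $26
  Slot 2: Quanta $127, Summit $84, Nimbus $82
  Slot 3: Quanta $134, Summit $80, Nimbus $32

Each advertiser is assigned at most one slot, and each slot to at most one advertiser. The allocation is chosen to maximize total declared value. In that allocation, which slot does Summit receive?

Summit receives Slot 5.

This is a one-to-one assignment (maximum-weight bipartite matching).
Optimal: Quanta→Slot 3 ($134), Summit→Slot 5 ($79), Nimbus→Slot 2 ($82) — total 134+79+82 = $295.
Column-greedy (each slot in turn goes to its best remaining advertiser) gives $209, worse by 86.
Summit's own top slot is Slot 2 ($84), but forcing Summit→Slot 2 and reassigning the rest optimally gives only $244 — worse by 51.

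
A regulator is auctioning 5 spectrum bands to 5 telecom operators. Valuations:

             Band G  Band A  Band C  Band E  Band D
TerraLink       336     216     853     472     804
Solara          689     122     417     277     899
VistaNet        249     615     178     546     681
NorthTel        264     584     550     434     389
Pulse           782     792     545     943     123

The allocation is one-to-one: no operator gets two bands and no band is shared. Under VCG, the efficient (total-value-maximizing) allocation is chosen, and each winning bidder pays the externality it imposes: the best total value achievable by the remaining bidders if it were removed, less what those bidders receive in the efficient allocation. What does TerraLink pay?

Efficient allocation: TerraLink→Band C ($853M), Solara→Band G ($689M), VistaNet→Band D ($681M), NorthTel→Band A ($584M), Pulse→Band E ($943M); total welfare W = $3750M.
TerraLink receives Band C at value $853M, so the others get W − 853 = $2897M.
Without TerraLink: best allocation of the remaining 4 bidders over all 5 bands is Solara→Band D ($899M), VistaNet→Band A ($615M), NorthTel→Band C ($550M), Pulse→Band E ($943M), total $3007M.
VCG payment = (others' best without TerraLink) − (others' welfare with TerraLink) = 3007 − 2897 = $110M.

TerraLink pays $110M.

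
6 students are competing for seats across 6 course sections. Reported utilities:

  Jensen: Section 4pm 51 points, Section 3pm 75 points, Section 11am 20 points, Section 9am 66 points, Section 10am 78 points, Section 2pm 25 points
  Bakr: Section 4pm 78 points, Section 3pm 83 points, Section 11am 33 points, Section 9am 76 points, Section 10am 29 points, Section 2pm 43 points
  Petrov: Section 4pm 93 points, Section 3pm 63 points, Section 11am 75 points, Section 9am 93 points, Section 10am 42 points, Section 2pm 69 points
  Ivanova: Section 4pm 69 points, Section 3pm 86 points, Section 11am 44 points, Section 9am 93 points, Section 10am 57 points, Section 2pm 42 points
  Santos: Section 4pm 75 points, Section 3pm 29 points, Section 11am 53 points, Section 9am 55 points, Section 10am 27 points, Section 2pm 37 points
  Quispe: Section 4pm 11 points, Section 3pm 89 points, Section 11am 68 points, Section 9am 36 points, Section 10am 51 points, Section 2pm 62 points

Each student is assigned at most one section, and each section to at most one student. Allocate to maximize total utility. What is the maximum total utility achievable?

Optimal: Jensen→Section 10am (78 points), Bakr→Section 3pm (83 points), Petrov→Section 11am (75 points), Ivanova→Section 9am (93 points), Santos→Section 4pm (75 points), Quispe→Section 2pm (62 points) — total 78+83+75+93+75+62 = 466 points.
Row-greedy (each student in turn takes its best remaining section) gives 462 points, worse by 4.
Swapping Ivanova↔Santos (Ivanova→Section 4pm 69 points, Santos→Section 9am 55 points) loses 44.

Max total: 466 points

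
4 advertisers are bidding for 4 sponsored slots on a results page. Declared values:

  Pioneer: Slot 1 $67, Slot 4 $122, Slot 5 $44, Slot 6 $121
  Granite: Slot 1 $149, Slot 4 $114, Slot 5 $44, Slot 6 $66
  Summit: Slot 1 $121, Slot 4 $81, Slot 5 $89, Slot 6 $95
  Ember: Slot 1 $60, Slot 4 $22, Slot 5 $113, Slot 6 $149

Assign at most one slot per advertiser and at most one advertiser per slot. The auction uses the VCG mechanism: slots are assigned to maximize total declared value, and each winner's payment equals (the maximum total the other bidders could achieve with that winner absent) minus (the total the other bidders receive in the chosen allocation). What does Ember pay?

Efficient allocation: Pioneer→Slot 4 ($122), Granite→Slot 1 ($149), Summit→Slot 5 ($89), Ember→Slot 6 ($149); total welfare W = $509.
Ember receives Slot 6 at value $149, so the others get W − 149 = $360.
Without Ember: best allocation of the remaining 3 bidders over all 4 slots is Pioneer→Slot 4 ($122), Granite→Slot 1 ($149), Summit→Slot 6 ($95), total $366.
VCG payment = (others' best without Ember) − (others' welfare with Ember) = 366 − 360 = $6.

Ember pays $6.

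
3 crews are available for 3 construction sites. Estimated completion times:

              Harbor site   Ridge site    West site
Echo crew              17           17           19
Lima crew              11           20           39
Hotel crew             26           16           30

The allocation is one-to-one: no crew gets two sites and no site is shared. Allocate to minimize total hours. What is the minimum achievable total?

Treat this as an assignment problem: match each crew to one site.
Optimal: Echo crew→West site (19 hours), Lima crew→Harbor site (11 hours), Hotel crew→Ridge site (16 hours) — total 19+11+16 = 46 hours.
Row-greedy (each crew in turn takes its cheapest remaining site) gives 67 hours, worse by 21.
Next-best assignment: Echo crew→Ridge site, Lima crew→Harbor site, Hotel crew→West site = 58 hours.
No other one-to-one assignment undercuts 46 hours.

Minimum total: 46 hours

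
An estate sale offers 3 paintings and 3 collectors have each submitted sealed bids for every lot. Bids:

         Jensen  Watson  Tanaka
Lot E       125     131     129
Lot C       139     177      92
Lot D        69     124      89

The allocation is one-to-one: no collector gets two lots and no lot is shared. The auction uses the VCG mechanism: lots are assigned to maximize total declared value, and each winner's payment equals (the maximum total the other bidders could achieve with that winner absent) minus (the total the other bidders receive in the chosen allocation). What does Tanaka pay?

Efficient allocation: Jensen→Lot C ($139), Watson→Lot D ($124), Tanaka→Lot E ($129); total welfare W = $392.
Tanaka receives Lot E at value $129, so the others get W − 129 = $263.
Without Tanaka: best allocation of the remaining 2 bidders over all 3 lots is Jensen→Lot E ($125), Watson→Lot C ($177), total $302.
VCG payment = (others' best without Tanaka) − (others' welfare with Tanaka) = 302 − 263 = $39.

Tanaka pays $39.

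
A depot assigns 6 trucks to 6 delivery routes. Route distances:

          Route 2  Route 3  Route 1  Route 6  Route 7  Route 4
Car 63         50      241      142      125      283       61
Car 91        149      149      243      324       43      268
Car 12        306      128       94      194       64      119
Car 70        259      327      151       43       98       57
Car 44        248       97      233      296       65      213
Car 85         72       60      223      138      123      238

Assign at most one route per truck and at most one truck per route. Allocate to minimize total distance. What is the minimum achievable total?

Min total: 410 km

Optimal: Car 63→Route 4 (61 km), Car 91→Route 7 (43 km), Car 12→Route 1 (94 km), Car 70→Route 6 (43 km), Car 44→Route 3 (97 km), Car 85→Route 2 (72 km) — total 61+43+94+43+97+72 = 410 km.
Min-entry greedy (repeatedly take the single cheapest remaining cell) gives 503 km, worse by 93.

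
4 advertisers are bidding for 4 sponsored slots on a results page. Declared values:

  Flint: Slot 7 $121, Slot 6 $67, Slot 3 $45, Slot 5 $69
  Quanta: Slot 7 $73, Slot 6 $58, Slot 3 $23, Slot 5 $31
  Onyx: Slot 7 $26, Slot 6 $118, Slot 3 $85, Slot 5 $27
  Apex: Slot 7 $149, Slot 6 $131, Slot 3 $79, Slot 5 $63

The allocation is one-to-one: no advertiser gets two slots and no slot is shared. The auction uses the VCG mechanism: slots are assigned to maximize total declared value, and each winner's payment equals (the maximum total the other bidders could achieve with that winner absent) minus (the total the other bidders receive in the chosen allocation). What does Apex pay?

Efficient allocation: Flint→Slot 7 ($121), Quanta→Slot 5 ($31), Onyx→Slot 3 ($85), Apex→Slot 6 ($131); total welfare W = $368.
Apex receives Slot 6 at value $131, so the others get W − 131 = $237.
Without Apex: best allocation of the remaining 3 bidders over all 4 slots is Flint→Slot 7 ($121), Quanta→Slot 5 ($31), Onyx→Slot 6 ($118), total $270.
VCG payment = (others' best without Apex) − (others' welfare with Apex) = 270 − 237 = $33.

Apex pays $33.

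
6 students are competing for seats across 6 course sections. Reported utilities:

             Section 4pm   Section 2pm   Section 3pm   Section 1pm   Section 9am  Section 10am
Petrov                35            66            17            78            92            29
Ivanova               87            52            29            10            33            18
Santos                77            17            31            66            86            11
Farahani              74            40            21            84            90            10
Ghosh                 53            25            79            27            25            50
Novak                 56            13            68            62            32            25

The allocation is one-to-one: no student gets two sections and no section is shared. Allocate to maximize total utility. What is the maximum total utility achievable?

Optimal: Petrov→Section 2pm (66 points), Ivanova→Section 4pm (87 points), Santos→Section 9am (86 points), Farahani→Section 1pm (84 points), Ghosh→Section 10am (50 points), Novak→Section 3pm (68 points) — total 66+87+86+84+50+68 = 441 points.
Checked against all permutations: 441 points is optimal.

Maximum total: 441 points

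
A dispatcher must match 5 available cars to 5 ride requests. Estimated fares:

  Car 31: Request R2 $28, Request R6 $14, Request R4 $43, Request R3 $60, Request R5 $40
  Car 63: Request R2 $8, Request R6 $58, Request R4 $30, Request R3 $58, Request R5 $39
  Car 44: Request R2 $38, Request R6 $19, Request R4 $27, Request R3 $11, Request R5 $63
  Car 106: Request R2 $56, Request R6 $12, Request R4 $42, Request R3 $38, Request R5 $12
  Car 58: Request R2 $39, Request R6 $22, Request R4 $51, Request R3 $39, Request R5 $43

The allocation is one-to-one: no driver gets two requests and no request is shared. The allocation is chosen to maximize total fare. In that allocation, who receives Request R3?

Car 31 receives Request R3.

Optimal: Car 31→Request R3 ($60), Car 63→Request R6 ($58), Car 44→Request R5 ($63), Car 106→Request R2 ($56), Car 58→Request R4 ($51) — total 60+58+63+56+51 = $288.
Swapping Car 31↔Car 106 (Car 31→Request R2 $28, Car 106→Request R3 $38) loses 50.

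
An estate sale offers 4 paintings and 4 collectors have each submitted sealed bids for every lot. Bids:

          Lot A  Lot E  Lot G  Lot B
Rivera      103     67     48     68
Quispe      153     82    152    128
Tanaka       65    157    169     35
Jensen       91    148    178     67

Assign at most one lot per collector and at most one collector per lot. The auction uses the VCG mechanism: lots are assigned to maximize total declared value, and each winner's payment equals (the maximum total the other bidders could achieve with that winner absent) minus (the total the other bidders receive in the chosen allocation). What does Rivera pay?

Efficient allocation: Rivera→Lot A ($103), Quispe→Lot B ($128), Tanaka→Lot E ($157), Jensen→Lot G ($178); total welfare W = $566.
Rivera receives Lot A at value $103, so the others get W − 103 = $463.
Without Rivera: best allocation of the remaining 3 bidders over all 4 lots is Quispe→Lot A ($153), Tanaka→Lot E ($157), Jensen→Lot G ($178), total $488.
VCG payment = (others' best without Rivera) − (others' welfare with Rivera) = 488 − 463 = $25.

Rivera pays $25.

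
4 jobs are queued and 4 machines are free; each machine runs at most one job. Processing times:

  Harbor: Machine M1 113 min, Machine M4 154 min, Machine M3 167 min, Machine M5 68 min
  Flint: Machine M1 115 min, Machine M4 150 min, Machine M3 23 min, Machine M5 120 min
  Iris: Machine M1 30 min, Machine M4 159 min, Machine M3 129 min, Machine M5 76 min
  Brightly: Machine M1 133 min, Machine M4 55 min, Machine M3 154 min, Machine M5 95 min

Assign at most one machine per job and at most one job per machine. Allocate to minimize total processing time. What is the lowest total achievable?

Minimum total: 176 min

Treat this as an assignment problem: match each job to one machine.
Optimal: Harbor→Machine M5 (68 min), Flint→Machine M3 (23 min), Iris→Machine M1 (30 min), Brightly→Machine M4 (55 min) — total 68+23+30+55 = 176 min.
Next-best assignment: Harbor→Machine M1, Flint→Machine M3, Iris→Machine M5, Brightly→Machine M4 = 267 min.
Every other assignment is strictly worse.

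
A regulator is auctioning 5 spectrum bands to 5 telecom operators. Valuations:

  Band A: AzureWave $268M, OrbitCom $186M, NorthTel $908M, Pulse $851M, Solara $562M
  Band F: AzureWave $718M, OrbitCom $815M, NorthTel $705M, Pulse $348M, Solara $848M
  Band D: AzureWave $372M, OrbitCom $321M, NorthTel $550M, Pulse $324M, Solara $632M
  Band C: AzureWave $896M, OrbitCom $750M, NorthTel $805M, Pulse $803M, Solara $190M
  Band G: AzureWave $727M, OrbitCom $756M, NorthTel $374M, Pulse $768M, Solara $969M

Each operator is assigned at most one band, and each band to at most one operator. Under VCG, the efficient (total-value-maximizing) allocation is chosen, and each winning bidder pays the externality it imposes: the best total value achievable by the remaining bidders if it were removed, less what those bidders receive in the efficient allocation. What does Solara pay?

Efficient allocation: AzureWave→Band C ($896M), OrbitCom→Band F ($815M), NorthTel→Band D ($550M), Pulse→Band A ($851M), Solara→Band G ($969M); total welfare W = $4081M.
Solara receives Band G at value $969M, so the others get W − 969 = $3112M.
Without Solara: best allocation of the remaining 4 bidders over all 5 bands is AzureWave→Band C ($896M), OrbitCom→Band F ($815M), NorthTel→Band A ($908M), Pulse→Band G ($768M), total $3387M.
VCG payment = (others' best without Solara) − (others' welfare with Solara) = 3387 − 3112 = $275M.

Solara pays $275M.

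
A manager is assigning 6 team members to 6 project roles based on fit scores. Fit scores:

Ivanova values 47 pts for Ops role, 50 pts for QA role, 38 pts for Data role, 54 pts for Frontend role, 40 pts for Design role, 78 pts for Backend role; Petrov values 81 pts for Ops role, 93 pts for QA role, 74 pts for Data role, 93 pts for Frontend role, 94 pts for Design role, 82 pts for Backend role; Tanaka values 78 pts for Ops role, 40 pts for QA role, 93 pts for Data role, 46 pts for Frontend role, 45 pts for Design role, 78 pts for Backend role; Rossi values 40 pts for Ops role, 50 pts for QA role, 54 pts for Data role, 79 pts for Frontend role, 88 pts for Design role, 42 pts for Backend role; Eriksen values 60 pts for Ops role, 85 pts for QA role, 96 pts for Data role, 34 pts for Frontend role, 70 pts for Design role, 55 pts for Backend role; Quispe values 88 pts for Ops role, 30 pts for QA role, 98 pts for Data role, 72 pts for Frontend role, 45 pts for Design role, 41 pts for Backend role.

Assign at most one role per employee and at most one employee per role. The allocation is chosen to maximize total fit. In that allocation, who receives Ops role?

Quispe receives Ops role.

Optimal: Ivanova→Backend role (78 pts), Petrov→Frontend role (93 pts), Tanaka→Data role (93 pts), Rossi→Design role (88 pts), Eriksen→QA role (85 pts), Quispe→Ops role (88 pts) — total 78+93+93+88+85+88 = 525 pts.
Max-entry greedy (repeatedly take the single best remaining cell) gives 512 pts, worse by 13.
Next-best assignment: Ivanova→Backend role, Petrov→Frontend role, Tanaka→Ops role, Rossi→Design role, Eriksen→QA role, Quispe→Data role = 520 pts.
No other one-to-one assignment exceeds 525 pts.
Quispe's own top role is Data role (98 pts), but forcing Quispe→Data role and reassigning the rest optimally gives only 520 pts — worse by 5.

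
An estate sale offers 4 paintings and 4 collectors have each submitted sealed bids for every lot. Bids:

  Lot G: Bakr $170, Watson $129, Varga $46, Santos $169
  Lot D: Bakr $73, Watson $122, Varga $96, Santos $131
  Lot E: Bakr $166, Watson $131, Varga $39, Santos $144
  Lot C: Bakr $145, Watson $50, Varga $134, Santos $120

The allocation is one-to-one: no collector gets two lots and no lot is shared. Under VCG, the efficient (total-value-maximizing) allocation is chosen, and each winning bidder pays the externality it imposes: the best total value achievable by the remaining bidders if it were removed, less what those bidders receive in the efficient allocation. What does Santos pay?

Efficient allocation: Bakr→Lot E ($166), Watson→Lot D ($122), Varga→Lot C ($134), Santos→Lot G ($169); total welfare W = $591.
Santos receives Lot G at value $169, so the others get W − 169 = $422.
Without Santos: best allocation of the remaining 3 bidders over all 4 lots is Bakr→Lot G ($170), Watson→Lot E ($131), Varga→Lot C ($134), total $435.
VCG payment = (others' best without Santos) − (others' welfare with Santos) = 435 − 422 = $13.

Santos pays $13.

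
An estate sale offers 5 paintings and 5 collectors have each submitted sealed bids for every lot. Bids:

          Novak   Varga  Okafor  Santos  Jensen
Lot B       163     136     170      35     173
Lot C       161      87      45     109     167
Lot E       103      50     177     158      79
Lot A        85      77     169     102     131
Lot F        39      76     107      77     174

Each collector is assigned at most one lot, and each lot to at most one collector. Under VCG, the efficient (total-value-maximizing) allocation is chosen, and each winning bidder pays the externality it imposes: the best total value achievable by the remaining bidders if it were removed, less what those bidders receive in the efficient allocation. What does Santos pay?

Efficient allocation: Novak→Lot C ($161), Varga→Lot B ($136), Okafor→Lot A ($169), Santos→Lot E ($158), Jensen→Lot F ($174); total welfare W = $798.
Santos receives Lot E at value $158, so the others get W − 158 = $640.
Without Santos: best allocation of the remaining 4 bidders over all 5 lots is Novak→Lot C ($161), Varga→Lot B ($136), Okafor→Lot E ($177), Jensen→Lot F ($174), total $648.
VCG payment = (others' best without Santos) − (others' welfare with Santos) = 648 − 640 = $8.

Santos pays $8.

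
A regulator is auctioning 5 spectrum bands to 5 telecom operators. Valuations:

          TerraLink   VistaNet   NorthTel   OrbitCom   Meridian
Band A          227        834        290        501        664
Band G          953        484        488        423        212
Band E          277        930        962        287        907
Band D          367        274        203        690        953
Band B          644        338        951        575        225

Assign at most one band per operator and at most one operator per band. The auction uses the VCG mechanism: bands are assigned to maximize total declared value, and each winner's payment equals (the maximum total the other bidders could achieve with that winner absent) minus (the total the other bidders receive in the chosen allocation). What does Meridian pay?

Efficient allocation: TerraLink→Band G ($953M), VistaNet→Band A ($834M), NorthTel→Band B ($951M), OrbitCom→Band D ($690M), Meridian→Band E ($907M); total welfare W = $4335M.
Meridian receives Band E at value $907M, so the others get W − 907 = $3428M.
Without Meridian: best allocation of the remaining 4 bidders over all 5 bands is TerraLink→Band G ($953M), VistaNet→Band E ($930M), NorthTel→Band B ($951M), OrbitCom→Band D ($690M), total $3524M.
VCG payment = (others' best without Meridian) − (others' welfare with Meridian) = 3524 − 3428 = $96M.

Meridian pays $96M.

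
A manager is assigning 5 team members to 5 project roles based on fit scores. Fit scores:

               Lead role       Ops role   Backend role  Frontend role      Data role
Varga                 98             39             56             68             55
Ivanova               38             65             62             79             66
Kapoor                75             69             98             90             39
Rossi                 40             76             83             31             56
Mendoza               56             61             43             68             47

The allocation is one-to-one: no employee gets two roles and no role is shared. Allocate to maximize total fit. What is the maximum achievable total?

This is the linear assignment problem.
Optimal: Varga→Lead role (98 pts), Ivanova→Data role (66 pts), Kapoor→Backend role (98 pts), Rossi→Ops role (76 pts), Mendoza→Frontend role (68 pts) — total 98+66+98+76+68 = 406 pts.
Max-entry greedy (repeatedly take the single best remaining cell) gives 398 pts, worse by 8.
Every other assignment is strictly worse.

Maximum total: 406 pts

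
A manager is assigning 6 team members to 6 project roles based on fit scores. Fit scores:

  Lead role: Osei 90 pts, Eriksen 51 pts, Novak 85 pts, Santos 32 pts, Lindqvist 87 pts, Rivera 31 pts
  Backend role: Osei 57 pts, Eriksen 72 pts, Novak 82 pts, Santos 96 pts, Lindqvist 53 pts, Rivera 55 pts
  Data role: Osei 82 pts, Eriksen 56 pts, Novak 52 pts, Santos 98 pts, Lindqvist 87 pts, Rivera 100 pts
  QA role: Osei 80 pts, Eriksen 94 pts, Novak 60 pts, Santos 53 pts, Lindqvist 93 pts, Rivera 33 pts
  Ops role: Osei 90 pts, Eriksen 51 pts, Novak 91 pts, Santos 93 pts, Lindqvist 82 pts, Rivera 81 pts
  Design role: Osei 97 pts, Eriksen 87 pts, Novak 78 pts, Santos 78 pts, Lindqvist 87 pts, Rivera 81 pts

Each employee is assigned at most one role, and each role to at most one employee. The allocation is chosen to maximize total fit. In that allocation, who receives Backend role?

Santos receives Backend role.

This is the linear assignment problem.
Optimal: Osei→Design role (97 pts), Eriksen→QA role (94 pts), Novak→Ops role (91 pts), Santos→Backend role (96 pts), Lindqvist→Lead role (87 pts), Rivera→Data role (100 pts) — total 97+94+91+96+87+100 = 565 pts.
Row-greedy (each employee in turn takes its best remaining role) gives 522 pts, worse by 43.
Next-best assignment: Osei→Lead role, Eriksen→QA role, Novak→Ops role, Santos→Backend role, Lindqvist→Design role, Rivera→Data role = 558 pts.
No other one-to-one assignment exceeds 565 pts.
Santos's own top role is Data role (98 pts), but forcing Santos→Data role and reassigning the rest optimally gives only 539 pts — worse by 26.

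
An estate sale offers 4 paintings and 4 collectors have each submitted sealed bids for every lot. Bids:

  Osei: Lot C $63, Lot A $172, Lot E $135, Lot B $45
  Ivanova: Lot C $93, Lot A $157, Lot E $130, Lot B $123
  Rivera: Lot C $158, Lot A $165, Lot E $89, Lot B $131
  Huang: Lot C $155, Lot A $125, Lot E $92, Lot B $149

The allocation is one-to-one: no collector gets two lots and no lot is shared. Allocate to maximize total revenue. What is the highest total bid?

Optimal: Osei→Lot A ($172), Ivanova→Lot E ($130), Rivera→Lot C ($158), Huang→Lot B ($149) — total 172+130+158+149 = $609.

Maximum total: $609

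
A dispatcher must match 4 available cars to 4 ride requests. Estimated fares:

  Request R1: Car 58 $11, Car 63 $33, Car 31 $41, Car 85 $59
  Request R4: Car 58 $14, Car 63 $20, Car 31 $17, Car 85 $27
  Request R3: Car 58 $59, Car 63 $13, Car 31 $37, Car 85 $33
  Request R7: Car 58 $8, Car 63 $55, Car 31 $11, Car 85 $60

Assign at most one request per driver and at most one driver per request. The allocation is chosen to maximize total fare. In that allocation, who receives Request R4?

Car 31 receives Request R4.

Optimal: Car 58→Request R3 ($59), Car 63→Request R7 ($55), Car 31→Request R4 ($17), Car 85→Request R1 ($59) — total 59+55+17+59 = $190.
Row-greedy (each driver in turn takes its best remaining request) gives $182, worse by 8.
Next-best assignment: Car 58→Request R3, Car 63→Request R7, Car 31→Request R1, Car 85→Request R4 = $182.
No other one-to-one assignment exceeds $190.
Car 31's own top request is Request R1 ($41), but forcing Car 31→Request R1 and reassigning the rest optimally gives only $182 — worse by 8.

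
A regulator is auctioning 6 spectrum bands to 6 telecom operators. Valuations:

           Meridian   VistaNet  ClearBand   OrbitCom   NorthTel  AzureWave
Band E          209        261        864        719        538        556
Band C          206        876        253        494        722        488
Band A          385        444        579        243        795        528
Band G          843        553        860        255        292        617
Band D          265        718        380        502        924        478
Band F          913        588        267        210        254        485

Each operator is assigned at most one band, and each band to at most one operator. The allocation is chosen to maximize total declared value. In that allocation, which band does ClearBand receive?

Treat this as an assignment problem: match each operator to one band.
Optimal: Meridian→Band F ($913M), VistaNet→Band C ($876M), ClearBand→Band G ($860M), OrbitCom→Band E ($719M), NorthTel→Band D ($924M), AzureWave→Band A ($528M) — total 913+876+860+719+924+528 = $4820M.
Max-entry greedy (repeatedly take the single best remaining cell) gives $4437M, worse by 383.
Swapping AzureWave↔NorthTel (AzureWave→Band D $478M, NorthTel→Band A $795M) loses 179.
ClearBand's own top band is Band E ($864M), but forcing ClearBand→Band E and reassigning the rest optimally gives only $4567M — worse by 253.

ClearBand receives Band G.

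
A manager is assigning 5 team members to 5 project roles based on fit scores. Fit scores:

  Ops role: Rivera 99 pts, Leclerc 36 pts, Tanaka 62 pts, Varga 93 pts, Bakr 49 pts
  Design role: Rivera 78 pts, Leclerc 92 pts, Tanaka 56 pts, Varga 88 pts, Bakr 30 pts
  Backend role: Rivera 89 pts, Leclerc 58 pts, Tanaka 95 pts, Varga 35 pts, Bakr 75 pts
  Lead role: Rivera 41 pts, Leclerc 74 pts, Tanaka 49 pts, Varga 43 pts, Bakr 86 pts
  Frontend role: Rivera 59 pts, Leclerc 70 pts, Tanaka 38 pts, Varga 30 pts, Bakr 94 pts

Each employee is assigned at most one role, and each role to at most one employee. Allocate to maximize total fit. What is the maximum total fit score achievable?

Maximum total: 450 pts

Treat this as an assignment problem: match each employee to one role.
Optimal: Rivera→Ops role (99 pts), Leclerc→Lead role (74 pts), Tanaka→Backend role (95 pts), Varga→Design role (88 pts), Bakr→Frontend role (94 pts) — total 99+74+95+88+94 = 450 pts.
Column-greedy (each role in turn goes to its best remaining employee) gives 402 pts, worse by 48.
Next-best assignment: Rivera→Ops role, Leclerc→Frontend role, Tanaka→Backend role, Varga→Design role, Bakr→Lead role = 438 pts.
No other one-to-one assignment exceeds 450 pts.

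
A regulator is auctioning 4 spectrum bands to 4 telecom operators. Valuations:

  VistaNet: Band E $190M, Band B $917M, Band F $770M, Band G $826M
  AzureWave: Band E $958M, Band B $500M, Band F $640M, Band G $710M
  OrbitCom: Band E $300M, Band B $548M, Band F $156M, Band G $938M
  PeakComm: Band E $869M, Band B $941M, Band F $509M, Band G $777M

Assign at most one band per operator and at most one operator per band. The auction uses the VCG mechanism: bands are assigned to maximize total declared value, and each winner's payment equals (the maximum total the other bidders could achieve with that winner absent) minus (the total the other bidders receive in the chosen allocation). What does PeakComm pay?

Efficient allocation: VistaNet→Band F ($770M), AzureWave→Band E ($958M), OrbitCom→Band G ($938M), PeakComm→Band B ($941M); total welfare W = $3607M.
PeakComm receives Band B at value $941M, so the others get W − 941 = $2666M.
Without PeakComm: best allocation of the remaining 3 bidders over all 4 bands is VistaNet→Band B ($917M), AzureWave→Band E ($958M), OrbitCom→Band G ($938M), total $2813M.
VCG payment = (others' best without PeakComm) − (others' welfare with PeakComm) = 2813 − 2666 = $147M.

PeakComm pays $147M.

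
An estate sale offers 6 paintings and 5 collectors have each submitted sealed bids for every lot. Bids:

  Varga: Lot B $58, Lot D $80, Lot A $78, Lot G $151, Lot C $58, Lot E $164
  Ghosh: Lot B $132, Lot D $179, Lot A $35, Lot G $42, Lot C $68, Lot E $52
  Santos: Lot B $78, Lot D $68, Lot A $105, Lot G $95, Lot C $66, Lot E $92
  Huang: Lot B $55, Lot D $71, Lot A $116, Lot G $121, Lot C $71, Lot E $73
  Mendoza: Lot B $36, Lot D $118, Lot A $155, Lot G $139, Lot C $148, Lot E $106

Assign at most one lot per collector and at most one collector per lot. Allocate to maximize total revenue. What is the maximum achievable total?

Max total: $717

This is a one-to-one assignment (maximum-weight bipartite matching).
Optimal: Varga→Lot E ($164), Ghosh→Lot D ($179), Santos→Lot A ($105), Huang→Lot G ($121), Mendoza→Lot C ($148) — total 164+179+105+121+148 = $717.
Max-entry greedy (repeatedly take the single best remaining cell) gives $697, worse by 20.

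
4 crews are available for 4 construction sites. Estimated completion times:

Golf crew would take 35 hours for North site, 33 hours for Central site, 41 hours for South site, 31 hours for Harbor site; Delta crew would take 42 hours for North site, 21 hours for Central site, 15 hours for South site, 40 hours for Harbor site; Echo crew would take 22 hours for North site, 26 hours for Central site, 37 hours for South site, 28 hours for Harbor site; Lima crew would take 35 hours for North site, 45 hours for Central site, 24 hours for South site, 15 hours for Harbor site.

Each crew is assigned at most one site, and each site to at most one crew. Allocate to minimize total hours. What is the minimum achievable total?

Optimal: Golf crew→Central site (33 hours), Delta crew→South site (15 hours), Echo crew→North site (22 hours), Lima crew→Harbor site (15 hours) — total 33+15+22+15 = 85 hours.
Row-greedy (each crew in turn takes its cheapest remaining site) gives 113 hours, worse by 28.
Every other assignment is strictly worse.

Min total: 85 hours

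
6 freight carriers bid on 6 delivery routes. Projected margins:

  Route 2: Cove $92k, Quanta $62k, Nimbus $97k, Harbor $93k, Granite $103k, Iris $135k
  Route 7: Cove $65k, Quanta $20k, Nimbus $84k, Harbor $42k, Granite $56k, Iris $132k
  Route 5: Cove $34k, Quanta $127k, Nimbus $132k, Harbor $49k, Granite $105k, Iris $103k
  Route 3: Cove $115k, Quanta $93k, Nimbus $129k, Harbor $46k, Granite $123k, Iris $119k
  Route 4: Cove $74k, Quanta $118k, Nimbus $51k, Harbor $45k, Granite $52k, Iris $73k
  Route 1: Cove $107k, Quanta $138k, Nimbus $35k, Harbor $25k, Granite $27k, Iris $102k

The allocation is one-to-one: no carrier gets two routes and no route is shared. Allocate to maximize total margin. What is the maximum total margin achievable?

Maximum total: $705k

Optimal: Cove→Route 1 ($107k), Quanta→Route 4 ($118k), Nimbus→Route 5 ($132k), Harbor→Route 2 ($93k), Granite→Route 3 ($123k), Iris→Route 7 ($132k) — total 107+118+132+93+123+132 = $705k.
Column-greedy (each route in turn goes to its best remaining carrier) gives $568k, worse by 137.
Next-best assignment: Cove→Route 4, Quanta→Route 1, Nimbus→Route 5, Harbor→Route 2, Granite→Route 3, Iris→Route 7 = $692k.
No other one-to-one assignment exceeds $705k.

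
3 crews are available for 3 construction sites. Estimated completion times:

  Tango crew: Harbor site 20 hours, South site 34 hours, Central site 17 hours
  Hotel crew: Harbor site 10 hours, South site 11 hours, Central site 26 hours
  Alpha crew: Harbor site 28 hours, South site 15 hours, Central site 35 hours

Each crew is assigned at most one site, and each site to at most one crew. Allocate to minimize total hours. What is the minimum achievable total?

Optimal: Tango crew→Central site (17 hours), Hotel crew→Harbor site (10 hours), Alpha crew→South site (15 hours) — total 17+10+15 = 42 hours.

Minimum total: 42 hours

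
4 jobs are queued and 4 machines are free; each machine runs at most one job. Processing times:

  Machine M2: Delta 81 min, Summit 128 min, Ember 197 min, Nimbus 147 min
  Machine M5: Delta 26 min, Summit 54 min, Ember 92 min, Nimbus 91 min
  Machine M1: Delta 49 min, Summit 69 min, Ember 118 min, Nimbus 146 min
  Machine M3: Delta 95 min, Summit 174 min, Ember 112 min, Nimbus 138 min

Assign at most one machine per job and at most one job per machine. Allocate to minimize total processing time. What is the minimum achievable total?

Optimal: Delta→Machine M2 (81 min), Summit→Machine M1 (69 min), Ember→Machine M3 (112 min), Nimbus→Machine M5 (91 min) — total 81+69+112+91 = 353 min.
Column-greedy (each machine in turn goes to its cheapest remaining job) gives 391 min, worse by 38.
Next-best assignment: Delta→Machine M5, Summit→Machine M1, Ember→Machine M3, Nimbus→Machine M2 = 354 min.
Swapping Summit↔Ember (Summit→Machine M3 174 min, Ember→Machine M1 118 min) adds 111.

Min total: 353 min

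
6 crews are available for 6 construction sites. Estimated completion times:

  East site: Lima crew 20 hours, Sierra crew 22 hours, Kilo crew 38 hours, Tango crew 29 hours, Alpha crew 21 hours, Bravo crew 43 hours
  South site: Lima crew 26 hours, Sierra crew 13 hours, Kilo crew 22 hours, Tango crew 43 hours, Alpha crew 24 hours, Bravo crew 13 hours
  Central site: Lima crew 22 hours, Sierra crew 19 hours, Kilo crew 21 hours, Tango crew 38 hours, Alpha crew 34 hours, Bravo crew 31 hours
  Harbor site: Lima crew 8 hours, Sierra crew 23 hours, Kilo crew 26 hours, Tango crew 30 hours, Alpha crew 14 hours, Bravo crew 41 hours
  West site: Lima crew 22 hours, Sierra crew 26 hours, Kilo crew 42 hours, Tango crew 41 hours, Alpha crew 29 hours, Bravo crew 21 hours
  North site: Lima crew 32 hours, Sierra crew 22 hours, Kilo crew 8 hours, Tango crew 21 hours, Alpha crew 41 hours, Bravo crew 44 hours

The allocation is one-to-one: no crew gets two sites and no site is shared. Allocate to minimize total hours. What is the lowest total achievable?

Minimum total: 105 hours

Optimal: Lima crew→Harbor site (8 hours), Sierra crew→South site (13 hours), Kilo crew→Central site (21 hours), Tango crew→North site (21 hours), Alpha crew→East site (21 hours), Bravo crew→West site (21 hours) — total 8+13+21+21+21+21 = 105 hours.
Column-greedy (each site in turn goes to its cheapest remaining crew) gives 110 hours, worse by 5.
No other one-to-one assignment undercuts 105 hours.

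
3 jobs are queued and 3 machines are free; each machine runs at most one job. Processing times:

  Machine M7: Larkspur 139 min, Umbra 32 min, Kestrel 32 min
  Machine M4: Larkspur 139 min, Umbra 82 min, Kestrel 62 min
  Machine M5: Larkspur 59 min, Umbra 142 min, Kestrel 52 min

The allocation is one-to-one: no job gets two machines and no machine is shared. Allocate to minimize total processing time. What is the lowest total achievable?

This is the linear assignment problem.
Optimal: Larkspur→Machine M5 (59 min), Umbra→Machine M7 (32 min), Kestrel→Machine M4 (62 min) — total 59+32+62 = 153 min.
Min-entry greedy (repeatedly take the single cheapest remaining cell) gives 223 min, worse by 70.
Next-best assignment: Larkspur→Machine M5, Umbra→Machine M4, Kestrel→Machine M7 = 173 min.

Min total: 153 min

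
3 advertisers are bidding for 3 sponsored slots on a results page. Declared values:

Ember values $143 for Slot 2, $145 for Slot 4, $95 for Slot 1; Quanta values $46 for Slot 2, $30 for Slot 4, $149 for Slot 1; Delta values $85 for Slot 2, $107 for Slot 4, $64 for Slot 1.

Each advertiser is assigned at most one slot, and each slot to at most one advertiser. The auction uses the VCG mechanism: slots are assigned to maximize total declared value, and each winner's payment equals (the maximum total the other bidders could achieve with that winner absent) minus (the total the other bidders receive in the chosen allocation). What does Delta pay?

Efficient allocation: Ember→Slot 2 ($143), Quanta→Slot 1 ($149), Delta→Slot 4 ($107); total welfare W = $399.
Delta receives Slot 4 at value $107, so the others get W − 107 = $292.
Without Delta: best allocation of the remaining 2 bidders over all 3 slots is Ember→Slot 4 ($145), Quanta→Slot 1 ($149), total $294.
VCG payment = (others' best without Delta) − (others' welfare with Delta) = 294 − 292 = $2.

Delta pays $2.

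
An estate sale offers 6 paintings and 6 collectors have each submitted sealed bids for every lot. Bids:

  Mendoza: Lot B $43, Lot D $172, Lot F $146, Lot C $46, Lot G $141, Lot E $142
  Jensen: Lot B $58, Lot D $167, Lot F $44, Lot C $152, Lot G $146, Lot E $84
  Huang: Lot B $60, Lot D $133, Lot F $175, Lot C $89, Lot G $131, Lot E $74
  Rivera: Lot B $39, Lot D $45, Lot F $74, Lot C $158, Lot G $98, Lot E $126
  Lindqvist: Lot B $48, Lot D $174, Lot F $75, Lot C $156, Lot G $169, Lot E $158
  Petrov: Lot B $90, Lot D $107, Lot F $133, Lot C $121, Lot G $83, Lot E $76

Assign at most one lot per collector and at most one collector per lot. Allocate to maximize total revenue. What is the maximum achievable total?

Maximum total: $901

Treat this as an assignment problem: match each collector to one lot.
Optimal: Mendoza→Lot E ($142), Jensen→Lot D ($167), Huang→Lot F ($175), Rivera→Lot C ($158), Lindqvist→Lot G ($169), Petrov→Lot B ($90) — total 142+167+175+158+169+90 = $901.
Column-greedy (each lot in turn goes to its best remaining collector) gives $885, worse by 16.
Swapping Lindqvist↔Petrov (Lindqvist→Lot B $48, Petrov→Lot G $83) loses 128.
Checked against all permutations: $901 is optimal.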